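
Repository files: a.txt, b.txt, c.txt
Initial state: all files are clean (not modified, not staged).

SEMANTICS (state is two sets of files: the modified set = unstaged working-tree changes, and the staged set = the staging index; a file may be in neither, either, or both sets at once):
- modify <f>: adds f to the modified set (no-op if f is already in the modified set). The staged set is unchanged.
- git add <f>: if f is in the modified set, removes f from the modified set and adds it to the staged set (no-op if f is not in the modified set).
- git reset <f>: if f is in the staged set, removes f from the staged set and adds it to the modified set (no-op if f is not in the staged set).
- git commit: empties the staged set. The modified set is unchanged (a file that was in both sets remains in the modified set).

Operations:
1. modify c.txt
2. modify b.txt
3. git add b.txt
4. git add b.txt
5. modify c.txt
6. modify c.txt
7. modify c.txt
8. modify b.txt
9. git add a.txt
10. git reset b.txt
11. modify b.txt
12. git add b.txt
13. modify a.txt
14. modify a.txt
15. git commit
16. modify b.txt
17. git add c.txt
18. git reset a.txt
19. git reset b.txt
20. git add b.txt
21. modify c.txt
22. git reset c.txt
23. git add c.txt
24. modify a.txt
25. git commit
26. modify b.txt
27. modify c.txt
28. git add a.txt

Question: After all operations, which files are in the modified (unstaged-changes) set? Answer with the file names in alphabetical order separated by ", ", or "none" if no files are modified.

Answer: b.txt, c.txt

Derivation:
After op 1 (modify c.txt): modified={c.txt} staged={none}
After op 2 (modify b.txt): modified={b.txt, c.txt} staged={none}
After op 3 (git add b.txt): modified={c.txt} staged={b.txt}
After op 4 (git add b.txt): modified={c.txt} staged={b.txt}
After op 5 (modify c.txt): modified={c.txt} staged={b.txt}
After op 6 (modify c.txt): modified={c.txt} staged={b.txt}
After op 7 (modify c.txt): modified={c.txt} staged={b.txt}
After op 8 (modify b.txt): modified={b.txt, c.txt} staged={b.txt}
After op 9 (git add a.txt): modified={b.txt, c.txt} staged={b.txt}
After op 10 (git reset b.txt): modified={b.txt, c.txt} staged={none}
After op 11 (modify b.txt): modified={b.txt, c.txt} staged={none}
After op 12 (git add b.txt): modified={c.txt} staged={b.txt}
After op 13 (modify a.txt): modified={a.txt, c.txt} staged={b.txt}
After op 14 (modify a.txt): modified={a.txt, c.txt} staged={b.txt}
After op 15 (git commit): modified={a.txt, c.txt} staged={none}
After op 16 (modify b.txt): modified={a.txt, b.txt, c.txt} staged={none}
After op 17 (git add c.txt): modified={a.txt, b.txt} staged={c.txt}
After op 18 (git reset a.txt): modified={a.txt, b.txt} staged={c.txt}
After op 19 (git reset b.txt): modified={a.txt, b.txt} staged={c.txt}
After op 20 (git add b.txt): modified={a.txt} staged={b.txt, c.txt}
After op 21 (modify c.txt): modified={a.txt, c.txt} staged={b.txt, c.txt}
After op 22 (git reset c.txt): modified={a.txt, c.txt} staged={b.txt}
After op 23 (git add c.txt): modified={a.txt} staged={b.txt, c.txt}
After op 24 (modify a.txt): modified={a.txt} staged={b.txt, c.txt}
After op 25 (git commit): modified={a.txt} staged={none}
After op 26 (modify b.txt): modified={a.txt, b.txt} staged={none}
After op 27 (modify c.txt): modified={a.txt, b.txt, c.txt} staged={none}
After op 28 (git add a.txt): modified={b.txt, c.txt} staged={a.txt}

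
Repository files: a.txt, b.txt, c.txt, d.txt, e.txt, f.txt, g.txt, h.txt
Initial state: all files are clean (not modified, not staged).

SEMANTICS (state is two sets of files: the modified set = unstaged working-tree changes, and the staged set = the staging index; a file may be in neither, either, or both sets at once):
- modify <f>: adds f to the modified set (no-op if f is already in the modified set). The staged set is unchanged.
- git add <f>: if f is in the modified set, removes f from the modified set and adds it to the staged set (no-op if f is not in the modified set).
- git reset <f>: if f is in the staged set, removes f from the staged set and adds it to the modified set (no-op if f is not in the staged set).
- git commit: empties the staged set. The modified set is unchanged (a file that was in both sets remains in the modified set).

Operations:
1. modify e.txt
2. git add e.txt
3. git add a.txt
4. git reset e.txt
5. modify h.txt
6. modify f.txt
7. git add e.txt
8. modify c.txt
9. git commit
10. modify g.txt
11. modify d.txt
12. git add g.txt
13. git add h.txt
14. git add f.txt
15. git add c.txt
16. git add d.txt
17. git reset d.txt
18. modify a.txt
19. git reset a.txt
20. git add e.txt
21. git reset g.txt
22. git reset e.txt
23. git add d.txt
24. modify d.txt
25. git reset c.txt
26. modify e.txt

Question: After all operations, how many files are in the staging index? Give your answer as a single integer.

After op 1 (modify e.txt): modified={e.txt} staged={none}
After op 2 (git add e.txt): modified={none} staged={e.txt}
After op 3 (git add a.txt): modified={none} staged={e.txt}
After op 4 (git reset e.txt): modified={e.txt} staged={none}
After op 5 (modify h.txt): modified={e.txt, h.txt} staged={none}
After op 6 (modify f.txt): modified={e.txt, f.txt, h.txt} staged={none}
After op 7 (git add e.txt): modified={f.txt, h.txt} staged={e.txt}
After op 8 (modify c.txt): modified={c.txt, f.txt, h.txt} staged={e.txt}
After op 9 (git commit): modified={c.txt, f.txt, h.txt} staged={none}
After op 10 (modify g.txt): modified={c.txt, f.txt, g.txt, h.txt} staged={none}
After op 11 (modify d.txt): modified={c.txt, d.txt, f.txt, g.txt, h.txt} staged={none}
After op 12 (git add g.txt): modified={c.txt, d.txt, f.txt, h.txt} staged={g.txt}
After op 13 (git add h.txt): modified={c.txt, d.txt, f.txt} staged={g.txt, h.txt}
After op 14 (git add f.txt): modified={c.txt, d.txt} staged={f.txt, g.txt, h.txt}
After op 15 (git add c.txt): modified={d.txt} staged={c.txt, f.txt, g.txt, h.txt}
After op 16 (git add d.txt): modified={none} staged={c.txt, d.txt, f.txt, g.txt, h.txt}
After op 17 (git reset d.txt): modified={d.txt} staged={c.txt, f.txt, g.txt, h.txt}
After op 18 (modify a.txt): modified={a.txt, d.txt} staged={c.txt, f.txt, g.txt, h.txt}
After op 19 (git reset a.txt): modified={a.txt, d.txt} staged={c.txt, f.txt, g.txt, h.txt}
After op 20 (git add e.txt): modified={a.txt, d.txt} staged={c.txt, f.txt, g.txt, h.txt}
After op 21 (git reset g.txt): modified={a.txt, d.txt, g.txt} staged={c.txt, f.txt, h.txt}
After op 22 (git reset e.txt): modified={a.txt, d.txt, g.txt} staged={c.txt, f.txt, h.txt}
After op 23 (git add d.txt): modified={a.txt, g.txt} staged={c.txt, d.txt, f.txt, h.txt}
After op 24 (modify d.txt): modified={a.txt, d.txt, g.txt} staged={c.txt, d.txt, f.txt, h.txt}
After op 25 (git reset c.txt): modified={a.txt, c.txt, d.txt, g.txt} staged={d.txt, f.txt, h.txt}
After op 26 (modify e.txt): modified={a.txt, c.txt, d.txt, e.txt, g.txt} staged={d.txt, f.txt, h.txt}
Final staged set: {d.txt, f.txt, h.txt} -> count=3

Answer: 3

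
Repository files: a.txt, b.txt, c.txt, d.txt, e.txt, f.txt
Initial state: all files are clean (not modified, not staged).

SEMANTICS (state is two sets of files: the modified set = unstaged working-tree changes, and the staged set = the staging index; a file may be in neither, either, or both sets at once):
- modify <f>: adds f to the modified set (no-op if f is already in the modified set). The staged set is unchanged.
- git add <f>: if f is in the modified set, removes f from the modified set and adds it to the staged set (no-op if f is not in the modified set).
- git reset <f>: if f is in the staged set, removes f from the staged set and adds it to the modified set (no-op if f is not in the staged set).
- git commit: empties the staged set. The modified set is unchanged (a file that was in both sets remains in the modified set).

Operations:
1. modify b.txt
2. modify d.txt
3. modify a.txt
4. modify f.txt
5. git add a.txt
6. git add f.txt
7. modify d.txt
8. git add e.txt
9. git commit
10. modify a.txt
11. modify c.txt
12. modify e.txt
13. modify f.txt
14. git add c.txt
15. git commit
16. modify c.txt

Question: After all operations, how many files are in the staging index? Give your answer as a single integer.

After op 1 (modify b.txt): modified={b.txt} staged={none}
After op 2 (modify d.txt): modified={b.txt, d.txt} staged={none}
After op 3 (modify a.txt): modified={a.txt, b.txt, d.txt} staged={none}
After op 4 (modify f.txt): modified={a.txt, b.txt, d.txt, f.txt} staged={none}
After op 5 (git add a.txt): modified={b.txt, d.txt, f.txt} staged={a.txt}
After op 6 (git add f.txt): modified={b.txt, d.txt} staged={a.txt, f.txt}
After op 7 (modify d.txt): modified={b.txt, d.txt} staged={a.txt, f.txt}
After op 8 (git add e.txt): modified={b.txt, d.txt} staged={a.txt, f.txt}
After op 9 (git commit): modified={b.txt, d.txt} staged={none}
After op 10 (modify a.txt): modified={a.txt, b.txt, d.txt} staged={none}
After op 11 (modify c.txt): modified={a.txt, b.txt, c.txt, d.txt} staged={none}
After op 12 (modify e.txt): modified={a.txt, b.txt, c.txt, d.txt, e.txt} staged={none}
After op 13 (modify f.txt): modified={a.txt, b.txt, c.txt, d.txt, e.txt, f.txt} staged={none}
After op 14 (git add c.txt): modified={a.txt, b.txt, d.txt, e.txt, f.txt} staged={c.txt}
After op 15 (git commit): modified={a.txt, b.txt, d.txt, e.txt, f.txt} staged={none}
After op 16 (modify c.txt): modified={a.txt, b.txt, c.txt, d.txt, e.txt, f.txt} staged={none}
Final staged set: {none} -> count=0

Answer: 0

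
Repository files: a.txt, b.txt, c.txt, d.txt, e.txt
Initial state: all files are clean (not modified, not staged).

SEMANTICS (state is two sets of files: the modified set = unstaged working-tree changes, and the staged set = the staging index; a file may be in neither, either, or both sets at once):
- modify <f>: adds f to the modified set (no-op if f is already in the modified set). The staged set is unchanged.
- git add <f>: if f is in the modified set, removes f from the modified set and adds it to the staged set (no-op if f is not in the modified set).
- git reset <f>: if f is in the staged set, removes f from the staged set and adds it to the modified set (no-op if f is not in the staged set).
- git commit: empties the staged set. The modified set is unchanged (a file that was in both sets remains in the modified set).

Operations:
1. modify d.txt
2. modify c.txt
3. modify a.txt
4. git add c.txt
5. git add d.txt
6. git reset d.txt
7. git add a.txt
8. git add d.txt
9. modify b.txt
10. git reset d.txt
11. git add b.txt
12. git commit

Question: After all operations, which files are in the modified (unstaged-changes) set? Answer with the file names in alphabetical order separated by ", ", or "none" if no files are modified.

Answer: d.txt

Derivation:
After op 1 (modify d.txt): modified={d.txt} staged={none}
After op 2 (modify c.txt): modified={c.txt, d.txt} staged={none}
After op 3 (modify a.txt): modified={a.txt, c.txt, d.txt} staged={none}
After op 4 (git add c.txt): modified={a.txt, d.txt} staged={c.txt}
After op 5 (git add d.txt): modified={a.txt} staged={c.txt, d.txt}
After op 6 (git reset d.txt): modified={a.txt, d.txt} staged={c.txt}
After op 7 (git add a.txt): modified={d.txt} staged={a.txt, c.txt}
After op 8 (git add d.txt): modified={none} staged={a.txt, c.txt, d.txt}
After op 9 (modify b.txt): modified={b.txt} staged={a.txt, c.txt, d.txt}
After op 10 (git reset d.txt): modified={b.txt, d.txt} staged={a.txt, c.txt}
After op 11 (git add b.txt): modified={d.txt} staged={a.txt, b.txt, c.txt}
After op 12 (git commit): modified={d.txt} staged={none}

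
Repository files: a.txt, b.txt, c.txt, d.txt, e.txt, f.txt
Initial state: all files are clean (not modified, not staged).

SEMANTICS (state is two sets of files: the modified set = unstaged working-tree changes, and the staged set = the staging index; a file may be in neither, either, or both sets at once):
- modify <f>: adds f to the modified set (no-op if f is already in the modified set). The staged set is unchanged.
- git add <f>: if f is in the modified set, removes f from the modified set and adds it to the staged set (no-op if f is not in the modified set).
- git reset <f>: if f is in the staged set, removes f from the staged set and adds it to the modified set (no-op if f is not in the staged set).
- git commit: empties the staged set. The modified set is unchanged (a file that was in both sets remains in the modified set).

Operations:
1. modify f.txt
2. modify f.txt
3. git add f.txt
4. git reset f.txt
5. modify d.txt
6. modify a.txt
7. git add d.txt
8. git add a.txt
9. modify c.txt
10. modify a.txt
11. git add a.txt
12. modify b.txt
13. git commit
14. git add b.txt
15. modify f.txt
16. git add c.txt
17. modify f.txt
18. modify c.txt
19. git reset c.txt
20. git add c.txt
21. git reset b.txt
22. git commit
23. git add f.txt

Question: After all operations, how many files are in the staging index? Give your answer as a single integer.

Answer: 1

Derivation:
After op 1 (modify f.txt): modified={f.txt} staged={none}
After op 2 (modify f.txt): modified={f.txt} staged={none}
After op 3 (git add f.txt): modified={none} staged={f.txt}
After op 4 (git reset f.txt): modified={f.txt} staged={none}
After op 5 (modify d.txt): modified={d.txt, f.txt} staged={none}
After op 6 (modify a.txt): modified={a.txt, d.txt, f.txt} staged={none}
After op 7 (git add d.txt): modified={a.txt, f.txt} staged={d.txt}
After op 8 (git add a.txt): modified={f.txt} staged={a.txt, d.txt}
After op 9 (modify c.txt): modified={c.txt, f.txt} staged={a.txt, d.txt}
After op 10 (modify a.txt): modified={a.txt, c.txt, f.txt} staged={a.txt, d.txt}
After op 11 (git add a.txt): modified={c.txt, f.txt} staged={a.txt, d.txt}
After op 12 (modify b.txt): modified={b.txt, c.txt, f.txt} staged={a.txt, d.txt}
After op 13 (git commit): modified={b.txt, c.txt, f.txt} staged={none}
After op 14 (git add b.txt): modified={c.txt, f.txt} staged={b.txt}
After op 15 (modify f.txt): modified={c.txt, f.txt} staged={b.txt}
After op 16 (git add c.txt): modified={f.txt} staged={b.txt, c.txt}
After op 17 (modify f.txt): modified={f.txt} staged={b.txt, c.txt}
After op 18 (modify c.txt): modified={c.txt, f.txt} staged={b.txt, c.txt}
After op 19 (git reset c.txt): modified={c.txt, f.txt} staged={b.txt}
After op 20 (git add c.txt): modified={f.txt} staged={b.txt, c.txt}
After op 21 (git reset b.txt): modified={b.txt, f.txt} staged={c.txt}
After op 22 (git commit): modified={b.txt, f.txt} staged={none}
After op 23 (git add f.txt): modified={b.txt} staged={f.txt}
Final staged set: {f.txt} -> count=1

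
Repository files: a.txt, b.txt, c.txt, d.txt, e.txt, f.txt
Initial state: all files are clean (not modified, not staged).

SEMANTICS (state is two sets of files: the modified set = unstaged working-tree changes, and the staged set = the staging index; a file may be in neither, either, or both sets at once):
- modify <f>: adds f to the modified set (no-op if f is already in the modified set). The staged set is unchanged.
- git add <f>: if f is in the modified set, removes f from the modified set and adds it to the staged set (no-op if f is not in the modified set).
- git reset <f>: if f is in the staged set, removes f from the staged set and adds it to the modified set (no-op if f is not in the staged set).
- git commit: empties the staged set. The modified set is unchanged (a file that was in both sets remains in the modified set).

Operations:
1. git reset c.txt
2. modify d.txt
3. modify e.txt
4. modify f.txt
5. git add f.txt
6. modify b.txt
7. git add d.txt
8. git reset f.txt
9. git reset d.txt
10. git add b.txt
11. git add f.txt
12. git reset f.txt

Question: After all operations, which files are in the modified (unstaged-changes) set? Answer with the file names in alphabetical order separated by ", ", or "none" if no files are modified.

After op 1 (git reset c.txt): modified={none} staged={none}
After op 2 (modify d.txt): modified={d.txt} staged={none}
After op 3 (modify e.txt): modified={d.txt, e.txt} staged={none}
After op 4 (modify f.txt): modified={d.txt, e.txt, f.txt} staged={none}
After op 5 (git add f.txt): modified={d.txt, e.txt} staged={f.txt}
After op 6 (modify b.txt): modified={b.txt, d.txt, e.txt} staged={f.txt}
After op 7 (git add d.txt): modified={b.txt, e.txt} staged={d.txt, f.txt}
After op 8 (git reset f.txt): modified={b.txt, e.txt, f.txt} staged={d.txt}
After op 9 (git reset d.txt): modified={b.txt, d.txt, e.txt, f.txt} staged={none}
After op 10 (git add b.txt): modified={d.txt, e.txt, f.txt} staged={b.txt}
After op 11 (git add f.txt): modified={d.txt, e.txt} staged={b.txt, f.txt}
After op 12 (git reset f.txt): modified={d.txt, e.txt, f.txt} staged={b.txt}

Answer: d.txt, e.txt, f.txt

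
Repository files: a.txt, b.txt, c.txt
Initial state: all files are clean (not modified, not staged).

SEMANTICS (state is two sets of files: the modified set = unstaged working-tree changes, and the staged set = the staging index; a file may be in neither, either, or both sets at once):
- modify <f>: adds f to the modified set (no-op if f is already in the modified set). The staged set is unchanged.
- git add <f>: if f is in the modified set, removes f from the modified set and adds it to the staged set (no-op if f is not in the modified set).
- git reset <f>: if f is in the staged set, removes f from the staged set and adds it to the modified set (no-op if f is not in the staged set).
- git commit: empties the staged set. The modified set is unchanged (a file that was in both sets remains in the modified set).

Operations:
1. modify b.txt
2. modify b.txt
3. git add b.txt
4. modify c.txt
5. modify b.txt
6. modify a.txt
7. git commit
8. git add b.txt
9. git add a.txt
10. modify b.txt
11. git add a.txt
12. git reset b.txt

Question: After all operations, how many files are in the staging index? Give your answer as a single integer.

Answer: 1

Derivation:
After op 1 (modify b.txt): modified={b.txt} staged={none}
After op 2 (modify b.txt): modified={b.txt} staged={none}
After op 3 (git add b.txt): modified={none} staged={b.txt}
After op 4 (modify c.txt): modified={c.txt} staged={b.txt}
After op 5 (modify b.txt): modified={b.txt, c.txt} staged={b.txt}
After op 6 (modify a.txt): modified={a.txt, b.txt, c.txt} staged={b.txt}
After op 7 (git commit): modified={a.txt, b.txt, c.txt} staged={none}
After op 8 (git add b.txt): modified={a.txt, c.txt} staged={b.txt}
After op 9 (git add a.txt): modified={c.txt} staged={a.txt, b.txt}
After op 10 (modify b.txt): modified={b.txt, c.txt} staged={a.txt, b.txt}
After op 11 (git add a.txt): modified={b.txt, c.txt} staged={a.txt, b.txt}
After op 12 (git reset b.txt): modified={b.txt, c.txt} staged={a.txt}
Final staged set: {a.txt} -> count=1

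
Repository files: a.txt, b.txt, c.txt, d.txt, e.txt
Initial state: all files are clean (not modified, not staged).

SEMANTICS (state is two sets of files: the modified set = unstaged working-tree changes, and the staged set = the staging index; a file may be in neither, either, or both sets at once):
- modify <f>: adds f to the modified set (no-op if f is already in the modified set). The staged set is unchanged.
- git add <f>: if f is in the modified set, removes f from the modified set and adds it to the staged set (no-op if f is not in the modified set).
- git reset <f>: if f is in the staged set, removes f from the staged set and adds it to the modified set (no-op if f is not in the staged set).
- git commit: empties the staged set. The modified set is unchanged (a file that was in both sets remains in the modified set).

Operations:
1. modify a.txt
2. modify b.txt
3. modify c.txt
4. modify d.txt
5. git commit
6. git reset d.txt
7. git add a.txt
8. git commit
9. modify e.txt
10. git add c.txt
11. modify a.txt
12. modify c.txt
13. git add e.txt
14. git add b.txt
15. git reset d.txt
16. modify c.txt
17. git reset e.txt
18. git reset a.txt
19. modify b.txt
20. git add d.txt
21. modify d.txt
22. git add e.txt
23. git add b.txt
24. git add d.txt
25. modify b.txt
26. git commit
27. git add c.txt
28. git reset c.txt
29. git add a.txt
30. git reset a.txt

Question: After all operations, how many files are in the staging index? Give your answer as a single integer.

Answer: 0

Derivation:
After op 1 (modify a.txt): modified={a.txt} staged={none}
After op 2 (modify b.txt): modified={a.txt, b.txt} staged={none}
After op 3 (modify c.txt): modified={a.txt, b.txt, c.txt} staged={none}
After op 4 (modify d.txt): modified={a.txt, b.txt, c.txt, d.txt} staged={none}
After op 5 (git commit): modified={a.txt, b.txt, c.txt, d.txt} staged={none}
After op 6 (git reset d.txt): modified={a.txt, b.txt, c.txt, d.txt} staged={none}
After op 7 (git add a.txt): modified={b.txt, c.txt, d.txt} staged={a.txt}
After op 8 (git commit): modified={b.txt, c.txt, d.txt} staged={none}
After op 9 (modify e.txt): modified={b.txt, c.txt, d.txt, e.txt} staged={none}
After op 10 (git add c.txt): modified={b.txt, d.txt, e.txt} staged={c.txt}
After op 11 (modify a.txt): modified={a.txt, b.txt, d.txt, e.txt} staged={c.txt}
After op 12 (modify c.txt): modified={a.txt, b.txt, c.txt, d.txt, e.txt} staged={c.txt}
After op 13 (git add e.txt): modified={a.txt, b.txt, c.txt, d.txt} staged={c.txt, e.txt}
After op 14 (git add b.txt): modified={a.txt, c.txt, d.txt} staged={b.txt, c.txt, e.txt}
After op 15 (git reset d.txt): modified={a.txt, c.txt, d.txt} staged={b.txt, c.txt, e.txt}
After op 16 (modify c.txt): modified={a.txt, c.txt, d.txt} staged={b.txt, c.txt, e.txt}
After op 17 (git reset e.txt): modified={a.txt, c.txt, d.txt, e.txt} staged={b.txt, c.txt}
After op 18 (git reset a.txt): modified={a.txt, c.txt, d.txt, e.txt} staged={b.txt, c.txt}
After op 19 (modify b.txt): modified={a.txt, b.txt, c.txt, d.txt, e.txt} staged={b.txt, c.txt}
After op 20 (git add d.txt): modified={a.txt, b.txt, c.txt, e.txt} staged={b.txt, c.txt, d.txt}
After op 21 (modify d.txt): modified={a.txt, b.txt, c.txt, d.txt, e.txt} staged={b.txt, c.txt, d.txt}
After op 22 (git add e.txt): modified={a.txt, b.txt, c.txt, d.txt} staged={b.txt, c.txt, d.txt, e.txt}
After op 23 (git add b.txt): modified={a.txt, c.txt, d.txt} staged={b.txt, c.txt, d.txt, e.txt}
After op 24 (git add d.txt): modified={a.txt, c.txt} staged={b.txt, c.txt, d.txt, e.txt}
After op 25 (modify b.txt): modified={a.txt, b.txt, c.txt} staged={b.txt, c.txt, d.txt, e.txt}
After op 26 (git commit): modified={a.txt, b.txt, c.txt} staged={none}
After op 27 (git add c.txt): modified={a.txt, b.txt} staged={c.txt}
After op 28 (git reset c.txt): modified={a.txt, b.txt, c.txt} staged={none}
After op 29 (git add a.txt): modified={b.txt, c.txt} staged={a.txt}
After op 30 (git reset a.txt): modified={a.txt, b.txt, c.txt} staged={none}
Final staged set: {none} -> count=0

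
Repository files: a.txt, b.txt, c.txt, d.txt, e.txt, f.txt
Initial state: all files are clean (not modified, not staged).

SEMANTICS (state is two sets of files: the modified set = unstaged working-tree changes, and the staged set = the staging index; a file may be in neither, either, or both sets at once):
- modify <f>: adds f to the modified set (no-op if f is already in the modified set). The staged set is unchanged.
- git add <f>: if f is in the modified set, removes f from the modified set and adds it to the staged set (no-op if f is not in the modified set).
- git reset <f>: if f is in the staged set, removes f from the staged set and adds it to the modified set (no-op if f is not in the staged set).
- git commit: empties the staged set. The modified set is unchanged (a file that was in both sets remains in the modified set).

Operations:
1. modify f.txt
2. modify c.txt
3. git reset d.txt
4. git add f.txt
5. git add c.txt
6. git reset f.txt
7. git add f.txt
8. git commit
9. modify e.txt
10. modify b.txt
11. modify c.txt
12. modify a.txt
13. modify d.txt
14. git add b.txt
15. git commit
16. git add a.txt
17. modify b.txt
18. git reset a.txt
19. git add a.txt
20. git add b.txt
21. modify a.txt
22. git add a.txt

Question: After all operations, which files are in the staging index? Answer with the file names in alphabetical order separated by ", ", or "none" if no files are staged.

Answer: a.txt, b.txt

Derivation:
After op 1 (modify f.txt): modified={f.txt} staged={none}
After op 2 (modify c.txt): modified={c.txt, f.txt} staged={none}
After op 3 (git reset d.txt): modified={c.txt, f.txt} staged={none}
After op 4 (git add f.txt): modified={c.txt} staged={f.txt}
After op 5 (git add c.txt): modified={none} staged={c.txt, f.txt}
After op 6 (git reset f.txt): modified={f.txt} staged={c.txt}
After op 7 (git add f.txt): modified={none} staged={c.txt, f.txt}
After op 8 (git commit): modified={none} staged={none}
After op 9 (modify e.txt): modified={e.txt} staged={none}
After op 10 (modify b.txt): modified={b.txt, e.txt} staged={none}
After op 11 (modify c.txt): modified={b.txt, c.txt, e.txt} staged={none}
After op 12 (modify a.txt): modified={a.txt, b.txt, c.txt, e.txt} staged={none}
After op 13 (modify d.txt): modified={a.txt, b.txt, c.txt, d.txt, e.txt} staged={none}
After op 14 (git add b.txt): modified={a.txt, c.txt, d.txt, e.txt} staged={b.txt}
After op 15 (git commit): modified={a.txt, c.txt, d.txt, e.txt} staged={none}
After op 16 (git add a.txt): modified={c.txt, d.txt, e.txt} staged={a.txt}
After op 17 (modify b.txt): modified={b.txt, c.txt, d.txt, e.txt} staged={a.txt}
After op 18 (git reset a.txt): modified={a.txt, b.txt, c.txt, d.txt, e.txt} staged={none}
After op 19 (git add a.txt): modified={b.txt, c.txt, d.txt, e.txt} staged={a.txt}
After op 20 (git add b.txt): modified={c.txt, d.txt, e.txt} staged={a.txt, b.txt}
After op 21 (modify a.txt): modified={a.txt, c.txt, d.txt, e.txt} staged={a.txt, b.txt}
After op 22 (git add a.txt): modified={c.txt, d.txt, e.txt} staged={a.txt, b.txt}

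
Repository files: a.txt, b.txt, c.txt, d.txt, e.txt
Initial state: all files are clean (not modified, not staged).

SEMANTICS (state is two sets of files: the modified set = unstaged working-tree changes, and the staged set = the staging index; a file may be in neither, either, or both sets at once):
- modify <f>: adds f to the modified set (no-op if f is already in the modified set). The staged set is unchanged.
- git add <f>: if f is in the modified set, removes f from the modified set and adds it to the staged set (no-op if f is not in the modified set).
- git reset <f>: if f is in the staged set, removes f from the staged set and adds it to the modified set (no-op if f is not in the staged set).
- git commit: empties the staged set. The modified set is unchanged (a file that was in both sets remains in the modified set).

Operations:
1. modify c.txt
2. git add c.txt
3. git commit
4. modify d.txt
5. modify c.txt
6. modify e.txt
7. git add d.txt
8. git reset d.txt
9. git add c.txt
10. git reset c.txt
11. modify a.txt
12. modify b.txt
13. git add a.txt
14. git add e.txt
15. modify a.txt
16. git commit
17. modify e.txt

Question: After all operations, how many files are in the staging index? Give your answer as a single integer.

After op 1 (modify c.txt): modified={c.txt} staged={none}
After op 2 (git add c.txt): modified={none} staged={c.txt}
After op 3 (git commit): modified={none} staged={none}
After op 4 (modify d.txt): modified={d.txt} staged={none}
After op 5 (modify c.txt): modified={c.txt, d.txt} staged={none}
After op 6 (modify e.txt): modified={c.txt, d.txt, e.txt} staged={none}
After op 7 (git add d.txt): modified={c.txt, e.txt} staged={d.txt}
After op 8 (git reset d.txt): modified={c.txt, d.txt, e.txt} staged={none}
After op 9 (git add c.txt): modified={d.txt, e.txt} staged={c.txt}
After op 10 (git reset c.txt): modified={c.txt, d.txt, e.txt} staged={none}
After op 11 (modify a.txt): modified={a.txt, c.txt, d.txt, e.txt} staged={none}
After op 12 (modify b.txt): modified={a.txt, b.txt, c.txt, d.txt, e.txt} staged={none}
After op 13 (git add a.txt): modified={b.txt, c.txt, d.txt, e.txt} staged={a.txt}
After op 14 (git add e.txt): modified={b.txt, c.txt, d.txt} staged={a.txt, e.txt}
After op 15 (modify a.txt): modified={a.txt, b.txt, c.txt, d.txt} staged={a.txt, e.txt}
After op 16 (git commit): modified={a.txt, b.txt, c.txt, d.txt} staged={none}
After op 17 (modify e.txt): modified={a.txt, b.txt, c.txt, d.txt, e.txt} staged={none}
Final staged set: {none} -> count=0

Answer: 0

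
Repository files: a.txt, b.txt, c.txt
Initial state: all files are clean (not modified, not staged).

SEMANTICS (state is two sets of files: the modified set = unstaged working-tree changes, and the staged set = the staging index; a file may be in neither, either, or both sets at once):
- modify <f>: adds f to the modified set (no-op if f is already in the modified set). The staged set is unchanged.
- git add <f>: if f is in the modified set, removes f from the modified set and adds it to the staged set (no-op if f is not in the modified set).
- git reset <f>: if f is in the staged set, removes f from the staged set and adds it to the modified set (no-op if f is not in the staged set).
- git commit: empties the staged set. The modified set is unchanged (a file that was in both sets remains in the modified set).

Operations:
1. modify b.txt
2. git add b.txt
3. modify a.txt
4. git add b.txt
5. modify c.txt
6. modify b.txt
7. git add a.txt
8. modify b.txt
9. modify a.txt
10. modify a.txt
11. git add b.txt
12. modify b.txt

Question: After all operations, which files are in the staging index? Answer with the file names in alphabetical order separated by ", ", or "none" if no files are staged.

Answer: a.txt, b.txt

Derivation:
After op 1 (modify b.txt): modified={b.txt} staged={none}
After op 2 (git add b.txt): modified={none} staged={b.txt}
After op 3 (modify a.txt): modified={a.txt} staged={b.txt}
After op 4 (git add b.txt): modified={a.txt} staged={b.txt}
After op 5 (modify c.txt): modified={a.txt, c.txt} staged={b.txt}
After op 6 (modify b.txt): modified={a.txt, b.txt, c.txt} staged={b.txt}
After op 7 (git add a.txt): modified={b.txt, c.txt} staged={a.txt, b.txt}
After op 8 (modify b.txt): modified={b.txt, c.txt} staged={a.txt, b.txt}
After op 9 (modify a.txt): modified={a.txt, b.txt, c.txt} staged={a.txt, b.txt}
After op 10 (modify a.txt): modified={a.txt, b.txt, c.txt} staged={a.txt, b.txt}
After op 11 (git add b.txt): modified={a.txt, c.txt} staged={a.txt, b.txt}
After op 12 (modify b.txt): modified={a.txt, b.txt, c.txt} staged={a.txt, b.txt}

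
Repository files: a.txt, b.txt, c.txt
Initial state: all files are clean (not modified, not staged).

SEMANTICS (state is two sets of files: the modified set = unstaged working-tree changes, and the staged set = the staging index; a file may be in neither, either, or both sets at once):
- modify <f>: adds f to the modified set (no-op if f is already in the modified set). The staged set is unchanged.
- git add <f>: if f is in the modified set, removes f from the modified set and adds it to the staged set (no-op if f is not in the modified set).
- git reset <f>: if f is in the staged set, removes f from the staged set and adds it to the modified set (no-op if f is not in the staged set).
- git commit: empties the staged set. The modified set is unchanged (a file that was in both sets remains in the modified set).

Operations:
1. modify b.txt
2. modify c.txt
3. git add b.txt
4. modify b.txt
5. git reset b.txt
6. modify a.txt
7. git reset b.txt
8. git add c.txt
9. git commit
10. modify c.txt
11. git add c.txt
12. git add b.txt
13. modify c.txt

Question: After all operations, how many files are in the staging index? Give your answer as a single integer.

Answer: 2

Derivation:
After op 1 (modify b.txt): modified={b.txt} staged={none}
After op 2 (modify c.txt): modified={b.txt, c.txt} staged={none}
After op 3 (git add b.txt): modified={c.txt} staged={b.txt}
After op 4 (modify b.txt): modified={b.txt, c.txt} staged={b.txt}
After op 5 (git reset b.txt): modified={b.txt, c.txt} staged={none}
After op 6 (modify a.txt): modified={a.txt, b.txt, c.txt} staged={none}
After op 7 (git reset b.txt): modified={a.txt, b.txt, c.txt} staged={none}
After op 8 (git add c.txt): modified={a.txt, b.txt} staged={c.txt}
After op 9 (git commit): modified={a.txt, b.txt} staged={none}
After op 10 (modify c.txt): modified={a.txt, b.txt, c.txt} staged={none}
After op 11 (git add c.txt): modified={a.txt, b.txt} staged={c.txt}
After op 12 (git add b.txt): modified={a.txt} staged={b.txt, c.txt}
After op 13 (modify c.txt): modified={a.txt, c.txt} staged={b.txt, c.txt}
Final staged set: {b.txt, c.txt} -> count=2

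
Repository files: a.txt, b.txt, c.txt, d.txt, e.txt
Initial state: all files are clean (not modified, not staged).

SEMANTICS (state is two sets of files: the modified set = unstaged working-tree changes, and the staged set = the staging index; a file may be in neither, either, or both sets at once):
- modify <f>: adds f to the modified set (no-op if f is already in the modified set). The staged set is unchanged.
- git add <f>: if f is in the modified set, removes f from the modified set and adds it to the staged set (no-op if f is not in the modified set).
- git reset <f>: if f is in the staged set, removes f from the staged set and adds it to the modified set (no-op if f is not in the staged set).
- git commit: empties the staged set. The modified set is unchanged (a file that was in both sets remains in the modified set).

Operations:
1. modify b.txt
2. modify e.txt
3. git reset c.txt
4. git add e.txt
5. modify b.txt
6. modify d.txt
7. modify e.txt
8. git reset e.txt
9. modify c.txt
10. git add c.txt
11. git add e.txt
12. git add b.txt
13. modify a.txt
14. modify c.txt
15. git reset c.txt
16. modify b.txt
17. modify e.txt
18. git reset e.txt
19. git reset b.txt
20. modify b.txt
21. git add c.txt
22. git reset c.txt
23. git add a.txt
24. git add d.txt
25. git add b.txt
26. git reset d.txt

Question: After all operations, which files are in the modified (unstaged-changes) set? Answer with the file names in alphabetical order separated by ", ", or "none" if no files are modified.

Answer: c.txt, d.txt, e.txt

Derivation:
After op 1 (modify b.txt): modified={b.txt} staged={none}
After op 2 (modify e.txt): modified={b.txt, e.txt} staged={none}
After op 3 (git reset c.txt): modified={b.txt, e.txt} staged={none}
After op 4 (git add e.txt): modified={b.txt} staged={e.txt}
After op 5 (modify b.txt): modified={b.txt} staged={e.txt}
After op 6 (modify d.txt): modified={b.txt, d.txt} staged={e.txt}
After op 7 (modify e.txt): modified={b.txt, d.txt, e.txt} staged={e.txt}
After op 8 (git reset e.txt): modified={b.txt, d.txt, e.txt} staged={none}
After op 9 (modify c.txt): modified={b.txt, c.txt, d.txt, e.txt} staged={none}
After op 10 (git add c.txt): modified={b.txt, d.txt, e.txt} staged={c.txt}
After op 11 (git add e.txt): modified={b.txt, d.txt} staged={c.txt, e.txt}
After op 12 (git add b.txt): modified={d.txt} staged={b.txt, c.txt, e.txt}
After op 13 (modify a.txt): modified={a.txt, d.txt} staged={b.txt, c.txt, e.txt}
After op 14 (modify c.txt): modified={a.txt, c.txt, d.txt} staged={b.txt, c.txt, e.txt}
After op 15 (git reset c.txt): modified={a.txt, c.txt, d.txt} staged={b.txt, e.txt}
After op 16 (modify b.txt): modified={a.txt, b.txt, c.txt, d.txt} staged={b.txt, e.txt}
After op 17 (modify e.txt): modified={a.txt, b.txt, c.txt, d.txt, e.txt} staged={b.txt, e.txt}
After op 18 (git reset e.txt): modified={a.txt, b.txt, c.txt, d.txt, e.txt} staged={b.txt}
After op 19 (git reset b.txt): modified={a.txt, b.txt, c.txt, d.txt, e.txt} staged={none}
After op 20 (modify b.txt): modified={a.txt, b.txt, c.txt, d.txt, e.txt} staged={none}
After op 21 (git add c.txt): modified={a.txt, b.txt, d.txt, e.txt} staged={c.txt}
After op 22 (git reset c.txt): modified={a.txt, b.txt, c.txt, d.txt, e.txt} staged={none}
After op 23 (git add a.txt): modified={b.txt, c.txt, d.txt, e.txt} staged={a.txt}
After op 24 (git add d.txt): modified={b.txt, c.txt, e.txt} staged={a.txt, d.txt}
After op 25 (git add b.txt): modified={c.txt, e.txt} staged={a.txt, b.txt, d.txt}
After op 26 (git reset d.txt): modified={c.txt, d.txt, e.txt} staged={a.txt, b.txt}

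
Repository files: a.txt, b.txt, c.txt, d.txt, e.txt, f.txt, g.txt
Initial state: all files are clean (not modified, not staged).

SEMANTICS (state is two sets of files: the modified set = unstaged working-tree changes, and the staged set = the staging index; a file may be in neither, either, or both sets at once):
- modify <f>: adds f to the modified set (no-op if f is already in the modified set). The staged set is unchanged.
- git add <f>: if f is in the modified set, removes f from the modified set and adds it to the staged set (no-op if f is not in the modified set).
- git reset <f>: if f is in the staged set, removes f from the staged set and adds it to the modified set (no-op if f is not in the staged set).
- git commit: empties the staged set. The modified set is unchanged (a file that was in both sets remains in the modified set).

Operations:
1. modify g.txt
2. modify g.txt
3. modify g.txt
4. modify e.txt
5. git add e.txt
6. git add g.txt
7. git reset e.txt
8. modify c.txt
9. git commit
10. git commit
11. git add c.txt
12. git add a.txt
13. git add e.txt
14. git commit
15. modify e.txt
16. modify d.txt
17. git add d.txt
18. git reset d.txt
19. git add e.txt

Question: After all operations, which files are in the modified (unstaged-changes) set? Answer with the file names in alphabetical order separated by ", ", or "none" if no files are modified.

After op 1 (modify g.txt): modified={g.txt} staged={none}
After op 2 (modify g.txt): modified={g.txt} staged={none}
After op 3 (modify g.txt): modified={g.txt} staged={none}
After op 4 (modify e.txt): modified={e.txt, g.txt} staged={none}
After op 5 (git add e.txt): modified={g.txt} staged={e.txt}
After op 6 (git add g.txt): modified={none} staged={e.txt, g.txt}
After op 7 (git reset e.txt): modified={e.txt} staged={g.txt}
After op 8 (modify c.txt): modified={c.txt, e.txt} staged={g.txt}
After op 9 (git commit): modified={c.txt, e.txt} staged={none}
After op 10 (git commit): modified={c.txt, e.txt} staged={none}
After op 11 (git add c.txt): modified={e.txt} staged={c.txt}
After op 12 (git add a.txt): modified={e.txt} staged={c.txt}
After op 13 (git add e.txt): modified={none} staged={c.txt, e.txt}
After op 14 (git commit): modified={none} staged={none}
After op 15 (modify e.txt): modified={e.txt} staged={none}
After op 16 (modify d.txt): modified={d.txt, e.txt} staged={none}
After op 17 (git add d.txt): modified={e.txt} staged={d.txt}
After op 18 (git reset d.txt): modified={d.txt, e.txt} staged={none}
After op 19 (git add e.txt): modified={d.txt} staged={e.txt}

Answer: d.txt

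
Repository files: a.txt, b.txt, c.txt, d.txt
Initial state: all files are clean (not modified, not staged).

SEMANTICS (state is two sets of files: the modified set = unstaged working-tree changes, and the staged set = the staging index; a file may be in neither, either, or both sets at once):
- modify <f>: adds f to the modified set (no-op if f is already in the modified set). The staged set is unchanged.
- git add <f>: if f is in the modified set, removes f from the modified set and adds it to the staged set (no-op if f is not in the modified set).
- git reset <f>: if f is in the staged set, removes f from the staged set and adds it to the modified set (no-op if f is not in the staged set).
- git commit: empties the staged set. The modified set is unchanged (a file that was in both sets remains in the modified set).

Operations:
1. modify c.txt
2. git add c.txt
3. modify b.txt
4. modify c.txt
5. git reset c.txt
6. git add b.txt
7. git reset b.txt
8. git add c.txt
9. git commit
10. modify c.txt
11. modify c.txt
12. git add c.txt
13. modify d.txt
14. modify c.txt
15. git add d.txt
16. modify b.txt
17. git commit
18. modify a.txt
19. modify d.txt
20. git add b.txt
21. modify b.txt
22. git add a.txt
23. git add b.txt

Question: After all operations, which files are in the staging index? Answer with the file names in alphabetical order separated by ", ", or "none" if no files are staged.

After op 1 (modify c.txt): modified={c.txt} staged={none}
After op 2 (git add c.txt): modified={none} staged={c.txt}
After op 3 (modify b.txt): modified={b.txt} staged={c.txt}
After op 4 (modify c.txt): modified={b.txt, c.txt} staged={c.txt}
After op 5 (git reset c.txt): modified={b.txt, c.txt} staged={none}
After op 6 (git add b.txt): modified={c.txt} staged={b.txt}
After op 7 (git reset b.txt): modified={b.txt, c.txt} staged={none}
After op 8 (git add c.txt): modified={b.txt} staged={c.txt}
After op 9 (git commit): modified={b.txt} staged={none}
After op 10 (modify c.txt): modified={b.txt, c.txt} staged={none}
After op 11 (modify c.txt): modified={b.txt, c.txt} staged={none}
After op 12 (git add c.txt): modified={b.txt} staged={c.txt}
After op 13 (modify d.txt): modified={b.txt, d.txt} staged={c.txt}
After op 14 (modify c.txt): modified={b.txt, c.txt, d.txt} staged={c.txt}
After op 15 (git add d.txt): modified={b.txt, c.txt} staged={c.txt, d.txt}
After op 16 (modify b.txt): modified={b.txt, c.txt} staged={c.txt, d.txt}
After op 17 (git commit): modified={b.txt, c.txt} staged={none}
After op 18 (modify a.txt): modified={a.txt, b.txt, c.txt} staged={none}
After op 19 (modify d.txt): modified={a.txt, b.txt, c.txt, d.txt} staged={none}
After op 20 (git add b.txt): modified={a.txt, c.txt, d.txt} staged={b.txt}
After op 21 (modify b.txt): modified={a.txt, b.txt, c.txt, d.txt} staged={b.txt}
After op 22 (git add a.txt): modified={b.txt, c.txt, d.txt} staged={a.txt, b.txt}
After op 23 (git add b.txt): modified={c.txt, d.txt} staged={a.txt, b.txt}

Answer: a.txt, b.txt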